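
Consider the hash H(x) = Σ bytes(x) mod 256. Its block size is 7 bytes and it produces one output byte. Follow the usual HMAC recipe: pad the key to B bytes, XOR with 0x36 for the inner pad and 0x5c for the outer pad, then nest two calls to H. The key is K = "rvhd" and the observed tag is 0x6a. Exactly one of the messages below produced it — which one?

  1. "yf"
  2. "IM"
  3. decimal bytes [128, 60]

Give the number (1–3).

3

Key "rvhd" = 72 76 68 64 is 4 bytes ≤ B = 7; zero-pad to 7 bytes: K' = 72 76 68 64 00 00 00.
K' ⊕ ipad = 44 40 5e 52 36 36 36; K' ⊕ opad = 2e 2a 34 38 5c 5c 5c.
m1: inner = H(44 40 5e 52 36 36 36 79 66) = b5; tag = H(2e 2a 34 38 5c 5c 5c b5) = 8d
m2: inner = H(44 40 5e 52 36 36 36 49 4d) = 6c; tag = H(2e 2a 34 38 5c 5c 5c 6c) = 44
m3: inner = H(44 40 5e 52 36 36 36 80 3c) = 92; tag = H(2e 2a 34 38 5c 5c 5c 92) = 6a ← matches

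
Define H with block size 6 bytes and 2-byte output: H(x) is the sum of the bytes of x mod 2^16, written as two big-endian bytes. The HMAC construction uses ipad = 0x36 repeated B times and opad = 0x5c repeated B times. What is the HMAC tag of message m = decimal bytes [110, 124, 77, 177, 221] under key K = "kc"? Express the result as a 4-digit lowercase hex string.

Key "kc" = 6b 63 is 2 bytes ≤ B = 6; zero-pad to 6 bytes: K' = 6b 63 00 00 00 00.
K' ⊕ ipad = 5d 55 36 36 36 36.  K' ⊕ opad = 37 3f 5c 5c 5c 5c.
Inner input = (K'⊕ipad) ∥ m = 5d 55 36 36 36 36 ∥ 6e 7c 4d b1 dd.
Inner hash: sum = 93+85+54+54+54+54+110+124+77+177+221 = 1103 → 04 4f.
Outer input = (K'⊕opad) ∥ inner = 37 3f 5c 5c 5c 5c ∥ 04 4f.
Outer hash (tag): sum = 55+63+92+92+92+92+4+79 = 569 → 02 39.

0239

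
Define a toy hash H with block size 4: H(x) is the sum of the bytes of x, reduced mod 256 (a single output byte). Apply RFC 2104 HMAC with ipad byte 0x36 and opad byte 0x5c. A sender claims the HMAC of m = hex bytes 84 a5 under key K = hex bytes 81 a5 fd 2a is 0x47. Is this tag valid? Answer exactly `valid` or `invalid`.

valid

Key hex bytes 81 a5 fd 2a is exactly B = 4 bytes: K' = 81 a5 fd 2a.
K' ⊕ ipad = b7 93 cb 1c; K' ⊕ opad = dd f9 a1 76.
Inner hash: sum = 183+147+203+28+132+165 = 858; mod 256 = 90 → 5a.
Outer hash (recomputed tag): sum = 221+249+161+118+90 = 839; mod 256 = 71 → 47.
Recomputed tag = 47; claimed = 47 → match.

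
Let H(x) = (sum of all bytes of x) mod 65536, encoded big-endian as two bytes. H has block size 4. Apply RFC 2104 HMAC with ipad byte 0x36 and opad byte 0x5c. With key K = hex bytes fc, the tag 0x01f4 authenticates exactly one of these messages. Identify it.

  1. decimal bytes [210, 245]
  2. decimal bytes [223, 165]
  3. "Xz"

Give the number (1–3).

3

Key hex bytes fc is 1 byte ≤ B = 4; zero-pad to 4 bytes: K' = fc 00 00 00.
K' ⊕ ipad = ca 36 36 36; K' ⊕ opad = a0 5c 5c 5c.
m1: inner = H(ca 36 36 36 d2 f5) = 03 33; tag = H(a0 5c 5c 5c 03 33) = 01ea
m2: inner = H(ca 36 36 36 df a5) = 02 f0; tag = H(a0 5c 5c 5c 02 f0) = 02a6
m3: inner = H(ca 36 36 36 58 7a) = 02 3e; tag = H(a0 5c 5c 5c 02 3e) = 01f4 ← matches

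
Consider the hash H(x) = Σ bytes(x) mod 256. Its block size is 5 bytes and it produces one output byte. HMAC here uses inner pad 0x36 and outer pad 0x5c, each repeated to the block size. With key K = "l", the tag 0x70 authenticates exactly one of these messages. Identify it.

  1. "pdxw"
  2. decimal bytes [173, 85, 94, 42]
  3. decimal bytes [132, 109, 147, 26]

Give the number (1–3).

3

Key "l" = 6c is 1 byte ≤ B = 5; zero-pad to 5 bytes: K' = 6c 00 00 00 00.
K' ⊕ ipad = 5a 36 36 36 36; K' ⊕ opad = 30 5c 5c 5c 5c.
m1: inner = H(5a 36 36 36 36 70 64 78 77) = f5; tag = H(30 5c 5c 5c 5c f5) = 95
m2: inner = H(5a 36 36 36 36 ad 55 5e 2a) = bc; tag = H(30 5c 5c 5c 5c bc) = 5c
m3: inner = H(5a 36 36 36 36 84 6d 93 1a) = d0; tag = H(30 5c 5c 5c 5c d0) = 70 ← matches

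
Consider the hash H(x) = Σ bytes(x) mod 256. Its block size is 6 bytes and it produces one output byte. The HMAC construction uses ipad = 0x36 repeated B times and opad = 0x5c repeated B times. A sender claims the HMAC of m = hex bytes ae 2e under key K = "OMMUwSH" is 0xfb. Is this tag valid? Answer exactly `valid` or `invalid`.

invalid

Key "OMMUwSH" = 4f 4d 4d 55 77 53 48 is 7 bytes > B = 6, so hash it first: H(key) = 50, then zero-pad to 6 bytes: K' = 50 00 00 00 00 00.
K' ⊕ ipad = 66 36 36 36 36 36; K' ⊕ opad = 0c 5c 5c 5c 5c 5c.
Inner hash: sum = 102+54+54+54+54+54+174+46 = 592; mod 256 = 80 → 50.
Outer hash (recomputed tag): sum = 12+92+92+92+92+92+80 = 552; mod 256 = 40 → 28.
Recomputed tag = 28; claimed = fb → mismatch.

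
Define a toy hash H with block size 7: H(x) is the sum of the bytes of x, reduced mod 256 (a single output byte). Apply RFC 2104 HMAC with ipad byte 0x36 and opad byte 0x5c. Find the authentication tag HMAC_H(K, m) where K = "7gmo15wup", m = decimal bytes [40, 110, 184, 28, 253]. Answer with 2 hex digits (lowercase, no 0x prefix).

3d

Key "7gmo15wup" = 37 67 6d 6f 31 35 77 75 70 is 9 bytes > B = 7, so hash it first: H(key) = 3c, then zero-pad to 7 bytes: K' = 3c 00 00 00 00 00 00.
K' ⊕ ipad = 0a 36 36 36 36 36 36.  K' ⊕ opad = 60 5c 5c 5c 5c 5c 5c.
Inner input = (K'⊕ipad) ∥ m = 0a 36 36 36 36 36 36 ∥ 28 6e b8 1c fd.
Inner hash: sum = 10+54+54+54+54+54+54+40+110+184+28+253 = 949; mod 256 = 181 → b5.
Outer input = (K'⊕opad) ∥ inner = 60 5c 5c 5c 5c 5c 5c ∥ b5.
Outer hash (tag): sum = 96+92+92+92+92+92+92+181 = 829; mod 256 = 61 → 3d.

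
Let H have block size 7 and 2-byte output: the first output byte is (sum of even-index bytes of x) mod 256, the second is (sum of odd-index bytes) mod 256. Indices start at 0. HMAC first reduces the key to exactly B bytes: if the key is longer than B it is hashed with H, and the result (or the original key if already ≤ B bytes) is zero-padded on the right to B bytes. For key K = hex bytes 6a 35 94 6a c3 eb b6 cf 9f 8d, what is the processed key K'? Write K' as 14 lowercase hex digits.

|K| = 10 > B = 7, so first hash the key.
H(K): even-index sum = 790 mod 256 = 22; odd-index sum = 742 mod 256 = 230 → 16 e6.
Zero-pad H(K) = 16 e6 to 7 bytes: K' = 16 e6 00 00 00 00 00.

16e60000000000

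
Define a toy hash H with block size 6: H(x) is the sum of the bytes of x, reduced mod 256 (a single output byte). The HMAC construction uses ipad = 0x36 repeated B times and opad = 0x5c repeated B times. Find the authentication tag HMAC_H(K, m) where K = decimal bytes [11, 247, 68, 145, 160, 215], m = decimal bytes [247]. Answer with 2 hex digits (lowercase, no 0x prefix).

f3

Key decimal bytes [11, 247, 68, 145, 160, 215] = 0b f7 44 91 a0 d7 is exactly B = 6 bytes: K' = 0b f7 44 91 a0 d7.
K' ⊕ ipad = 3d c1 72 a7 96 e1.  K' ⊕ opad = 57 ab 18 cd fc 8b.
Inner input = (K'⊕ipad) ∥ m = 3d c1 72 a7 96 e1 ∥ f7.
Inner hash: sum = 61+193+114+167+150+225+247 = 1157; mod 256 = 133 → 85.
Outer input = (K'⊕opad) ∥ inner = 57 ab 18 cd fc 8b ∥ 85.
Outer hash (tag): sum = 87+171+24+205+252+139+133 = 1011; mod 256 = 243 → f3.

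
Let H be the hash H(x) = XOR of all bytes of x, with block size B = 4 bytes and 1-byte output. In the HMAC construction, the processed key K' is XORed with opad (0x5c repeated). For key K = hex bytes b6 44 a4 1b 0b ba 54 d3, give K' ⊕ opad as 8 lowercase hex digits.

Key hex bytes b6 44 a4 1b 0b ba 54 d3 is 8 bytes > B = 4, so hash it first: H(key) = 7b, then zero-pad to 4 bytes: K' = 7b 00 00 00.
XOR each byte with 0x5c: 7b⊕5c=27, 00⊕5c=5c, 00⊕5c=5c, 00⊕5c=5c.

275c5c5c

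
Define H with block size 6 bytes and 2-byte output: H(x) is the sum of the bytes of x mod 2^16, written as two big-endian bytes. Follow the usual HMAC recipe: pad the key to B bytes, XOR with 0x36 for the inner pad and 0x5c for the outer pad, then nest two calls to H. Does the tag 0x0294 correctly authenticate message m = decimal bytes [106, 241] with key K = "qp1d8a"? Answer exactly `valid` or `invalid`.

Key "qp1d8a" = 71 70 31 64 38 61 is exactly B = 6 bytes: K' = 71 70 31 64 38 61.
K' ⊕ ipad = 47 46 07 52 0e 57; K' ⊕ opad = 2d 2c 6d 38 64 3d.
Inner hash: sum = 71+70+7+82+14+87+106+241 = 678 → 02 a6.
Outer hash (recomputed tag): sum = 45+44+109+56+100+61+2+166 = 583 → 02 47.
Recomputed tag = 0247; claimed = 0294 → mismatch.

invalid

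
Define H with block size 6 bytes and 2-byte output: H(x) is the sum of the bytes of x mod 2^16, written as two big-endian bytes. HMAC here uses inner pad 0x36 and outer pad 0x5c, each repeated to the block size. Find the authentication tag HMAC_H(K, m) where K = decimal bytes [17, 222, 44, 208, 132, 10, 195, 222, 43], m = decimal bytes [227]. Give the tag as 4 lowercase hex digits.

Key decimal bytes [17, 222, 44, 208, 132, 10, 195, 222, 43] = 11 de 2c d0 84 0a c3 de 2b is 9 bytes > B = 6, so hash it first: H(key) = 04 45, then zero-pad to 6 bytes: K' = 04 45 00 00 00 00.
K' ⊕ ipad = 32 73 36 36 36 36.  K' ⊕ opad = 58 19 5c 5c 5c 5c.
Inner input = (K'⊕ipad) ∥ m = 32 73 36 36 36 36 ∥ e3.
Inner hash: sum = 50+115+54+54+54+54+227 = 608 → 02 60.
Outer input = (K'⊕opad) ∥ inner = 58 19 5c 5c 5c 5c ∥ 02 60.
Outer hash (tag): sum = 88+25+92+92+92+92+2+96 = 579 → 02 43.

0243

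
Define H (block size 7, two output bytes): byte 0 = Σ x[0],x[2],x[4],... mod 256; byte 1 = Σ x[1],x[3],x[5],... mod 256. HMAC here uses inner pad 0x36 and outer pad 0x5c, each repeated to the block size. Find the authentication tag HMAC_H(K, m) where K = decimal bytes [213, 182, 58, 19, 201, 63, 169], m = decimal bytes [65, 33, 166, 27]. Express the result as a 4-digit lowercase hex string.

0e65

Key decimal bytes [213, 182, 58, 19, 201, 63, 169] = d5 b6 3a 13 c9 3f a9 is exactly B = 7 bytes: K' = d5 b6 3a 13 c9 3f a9.
K' ⊕ ipad = e3 80 0c 25 ff 09 9f.  K' ⊕ opad = 89 ea 66 4f 95 63 f5.
Inner input = (K'⊕ipad) ∥ m = e3 80 0c 25 ff 09 9f ∥ 41 21 a6 1b.
Inner hash: even-index sum = 713 mod 256 = 201; odd-index sum = 405 mod 256 = 149 → c9 95.
Outer input = (K'⊕opad) ∥ inner = 89 ea 66 4f 95 63 f5 ∥ c9 95.
Outer hash (tag): even-index sum = 782 mod 256 = 14; odd-index sum = 613 mod 256 = 101 → 0e 65.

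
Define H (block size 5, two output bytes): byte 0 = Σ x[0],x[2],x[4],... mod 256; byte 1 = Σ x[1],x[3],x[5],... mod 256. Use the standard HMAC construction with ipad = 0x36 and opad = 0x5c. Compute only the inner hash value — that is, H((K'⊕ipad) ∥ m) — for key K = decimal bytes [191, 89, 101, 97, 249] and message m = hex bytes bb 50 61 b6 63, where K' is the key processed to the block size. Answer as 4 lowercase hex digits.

b145

Key decimal bytes [191, 89, 101, 97, 249] = bf 59 65 61 f9 is exactly B = 5 bytes: K' = bf 59 65 61 f9.
K' ⊕ ipad = 89 6f 53 57 cf.
Inner input = 89 6f 53 57 cf ∥ bb 50 61 b6 63.
Inner hash: even-index sum = 689 mod 256 = 177; odd-index sum = 581 mod 256 = 69 → b1 45.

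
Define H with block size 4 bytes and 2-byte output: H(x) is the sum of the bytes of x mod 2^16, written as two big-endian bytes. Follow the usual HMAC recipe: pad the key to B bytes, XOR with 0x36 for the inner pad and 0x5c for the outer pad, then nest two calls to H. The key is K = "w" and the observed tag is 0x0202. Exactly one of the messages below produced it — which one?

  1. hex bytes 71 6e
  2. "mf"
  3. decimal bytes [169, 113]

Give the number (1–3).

1

Key "w" = 77 is 1 byte ≤ B = 4; zero-pad to 4 bytes: K' = 77 00 00 00.
K' ⊕ ipad = 41 36 36 36; K' ⊕ opad = 2b 5c 5c 5c.
m1: inner = H(41 36 36 36 71 6e) = 01 c2; tag = H(2b 5c 5c 5c 01 c2) = 0202 ← matches
m2: inner = H(41 36 36 36 6d 66) = 01 b6; tag = H(2b 5c 5c 5c 01 b6) = 01f6
m3: inner = H(41 36 36 36 a9 71) = 01 fd; tag = H(2b 5c 5c 5c 01 fd) = 023d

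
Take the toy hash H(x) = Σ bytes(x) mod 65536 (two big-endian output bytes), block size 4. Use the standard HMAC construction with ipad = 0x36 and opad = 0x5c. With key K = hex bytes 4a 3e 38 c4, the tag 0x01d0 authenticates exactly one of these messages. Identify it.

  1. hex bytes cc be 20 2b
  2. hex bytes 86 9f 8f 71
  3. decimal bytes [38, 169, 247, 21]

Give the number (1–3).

Key hex bytes 4a 3e 38 c4 is exactly B = 4 bytes: K' = 4a 3e 38 c4.
K' ⊕ ipad = 7c 08 0e f2; K' ⊕ opad = 16 62 64 98.
m1: inner = H(7c 08 0e f2 cc be 20 2b) = 03 59; tag = H(16 62 64 98 03 59) = 01d0 ← matches
m2: inner = H(7c 08 0e f2 86 9f 8f 71) = 03 a9; tag = H(16 62 64 98 03 a9) = 0220
m3: inner = H(7c 08 0e f2 26 a9 f7 15) = 03 5f; tag = H(16 62 64 98 03 5f) = 01d6

1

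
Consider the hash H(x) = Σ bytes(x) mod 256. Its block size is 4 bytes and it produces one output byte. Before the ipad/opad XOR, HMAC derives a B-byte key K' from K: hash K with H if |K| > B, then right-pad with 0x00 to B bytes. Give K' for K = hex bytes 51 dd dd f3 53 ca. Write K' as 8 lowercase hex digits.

1b000000

|K| = 6 > B = 4, so first hash the key.
H(K): sum = 81+221+221+243+83+202 = 1051; mod 256 = 27 → 1b.
Zero-pad H(K) = 1b to 4 bytes: K' = 1b 00 00 00.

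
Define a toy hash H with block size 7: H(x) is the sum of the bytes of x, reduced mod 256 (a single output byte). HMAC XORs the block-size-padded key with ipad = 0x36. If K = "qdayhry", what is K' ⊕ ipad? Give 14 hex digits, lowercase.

4752574f5e444f

Key "qdayhry" = 71 64 61 79 68 72 79 is exactly B = 7 bytes: K' = 71 64 61 79 68 72 79.
XOR each byte with 0x36: 71⊕36=47, 64⊕36=52, 61⊕36=57, 79⊕36=4f, 68⊕36=5e, 72⊕36=44, 79⊕36=4f.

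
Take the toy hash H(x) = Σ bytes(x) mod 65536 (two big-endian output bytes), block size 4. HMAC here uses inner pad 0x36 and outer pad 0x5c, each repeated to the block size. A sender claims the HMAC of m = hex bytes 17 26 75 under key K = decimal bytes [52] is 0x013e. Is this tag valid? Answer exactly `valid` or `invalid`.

Key decimal bytes [52] = 34 is 1 byte ≤ B = 4; zero-pad to 4 bytes: K' = 34 00 00 00.
K' ⊕ ipad = 02 36 36 36; K' ⊕ opad = 68 5c 5c 5c.
Inner hash: sum = 2+54+54+54+23+38+117 = 342 → 01 56.
Outer hash (recomputed tag): sum = 104+92+92+92+1+86 = 467 → 01 d3.
Recomputed tag = 01d3; claimed = 013e → mismatch.

invalid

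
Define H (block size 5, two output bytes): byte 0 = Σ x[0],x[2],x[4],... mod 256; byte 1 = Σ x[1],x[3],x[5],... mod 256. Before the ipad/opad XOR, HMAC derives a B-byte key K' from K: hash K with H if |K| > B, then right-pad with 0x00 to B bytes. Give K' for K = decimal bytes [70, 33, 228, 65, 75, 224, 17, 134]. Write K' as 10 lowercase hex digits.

|K| = 8 > B = 5, so first hash the key.
H(K): even-index sum = 390 mod 256 = 134; odd-index sum = 456 mod 256 = 200 → 86 c8.
Zero-pad H(K) = 86 c8 to 5 bytes: K' = 86 c8 00 00 00.

86c8000000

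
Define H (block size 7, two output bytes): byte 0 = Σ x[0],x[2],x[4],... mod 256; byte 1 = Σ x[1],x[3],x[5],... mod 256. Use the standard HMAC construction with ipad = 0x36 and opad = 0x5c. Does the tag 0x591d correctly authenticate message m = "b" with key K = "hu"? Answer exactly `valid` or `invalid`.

invalid

Key "hu" = 68 75 is 2 bytes ≤ B = 7; zero-pad to 7 bytes: K' = 68 75 00 00 00 00 00.
K' ⊕ ipad = 5e 43 36 36 36 36 36; K' ⊕ opad = 34 29 5c 5c 5c 5c 5c.
Inner hash: even-index sum = 256 mod 256 = 0; odd-index sum = 273 mod 256 = 17 → 00 11.
Outer hash (recomputed tag): even-index sum = 345 mod 256 = 89; odd-index sum = 225 mod 256 = 225 → 59 e1.
Recomputed tag = 59e1; claimed = 591d → mismatch.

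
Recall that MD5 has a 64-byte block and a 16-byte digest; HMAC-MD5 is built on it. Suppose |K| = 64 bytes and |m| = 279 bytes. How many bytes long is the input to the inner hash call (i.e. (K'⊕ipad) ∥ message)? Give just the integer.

343

Key is 64 ≤ 64 bytes, zero-padded: |K'| = 64.
Inner input = (K'⊕ipad) ∥ m → 64 + 279 = 343 bytes.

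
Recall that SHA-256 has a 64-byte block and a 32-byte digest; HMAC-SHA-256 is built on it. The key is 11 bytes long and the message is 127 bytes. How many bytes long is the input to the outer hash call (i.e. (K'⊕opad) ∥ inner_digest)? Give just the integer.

Key is 11 ≤ 64 bytes, zero-padded: |K'| = 64.
Outer input = (K'⊕opad) ∥ H(inner) → 64 + 32 = 96 bytes.

96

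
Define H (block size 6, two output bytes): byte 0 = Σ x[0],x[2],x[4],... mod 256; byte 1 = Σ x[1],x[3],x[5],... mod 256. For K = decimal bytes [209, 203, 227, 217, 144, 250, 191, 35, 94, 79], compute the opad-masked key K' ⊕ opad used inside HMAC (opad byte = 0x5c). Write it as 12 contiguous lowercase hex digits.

Key decimal bytes [209, 203, 227, 217, 144, 250, 191, 35, 94, 79] = d1 cb e3 d9 90 fa bf 23 5e 4f is 10 bytes > B = 6, so hash it first: H(key) = 61 10, then zero-pad to 6 bytes: K' = 61 10 00 00 00 00.
XOR each byte with 0x5c: 61⊕5c=3d, 10⊕5c=4c, 00⊕5c=5c, 00⊕5c=5c, 00⊕5c=5c, 00⊕5c=5c.

3d4c5c5c5c5c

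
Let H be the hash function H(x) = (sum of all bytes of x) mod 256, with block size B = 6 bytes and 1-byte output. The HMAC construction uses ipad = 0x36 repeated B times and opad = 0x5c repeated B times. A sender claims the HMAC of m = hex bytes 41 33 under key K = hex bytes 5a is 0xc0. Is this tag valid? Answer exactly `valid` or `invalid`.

Key hex bytes 5a is 1 byte ≤ B = 6; zero-pad to 6 bytes: K' = 5a 00 00 00 00 00.
K' ⊕ ipad = 6c 36 36 36 36 36; K' ⊕ opad = 06 5c 5c 5c 5c 5c.
Inner hash: sum = 108+54+54+54+54+54+65+51 = 494; mod 256 = 238 → ee.
Outer hash (recomputed tag): sum = 6+92+92+92+92+92+238 = 704; mod 256 = 192 → c0.
Recomputed tag = c0; claimed = c0 → match.

valid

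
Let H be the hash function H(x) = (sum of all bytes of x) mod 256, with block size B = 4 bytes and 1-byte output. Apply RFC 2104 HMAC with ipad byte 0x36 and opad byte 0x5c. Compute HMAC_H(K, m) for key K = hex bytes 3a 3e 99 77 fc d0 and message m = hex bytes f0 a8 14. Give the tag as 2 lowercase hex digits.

cc

Key hex bytes 3a 3e 99 77 fc d0 is 6 bytes > B = 4, so hash it first: H(key) = 54, then zero-pad to 4 bytes: K' = 54 00 00 00.
K' ⊕ ipad = 62 36 36 36.  K' ⊕ opad = 08 5c 5c 5c.
Inner input = (K'⊕ipad) ∥ m = 62 36 36 36 ∥ f0 a8 14.
Inner hash: sum = 98+54+54+54+240+168+20 = 688; mod 256 = 176 → b0.
Outer input = (K'⊕opad) ∥ inner = 08 5c 5c 5c ∥ b0.
Outer hash (tag): sum = 8+92+92+92+176 = 460; mod 256 = 204 → cc.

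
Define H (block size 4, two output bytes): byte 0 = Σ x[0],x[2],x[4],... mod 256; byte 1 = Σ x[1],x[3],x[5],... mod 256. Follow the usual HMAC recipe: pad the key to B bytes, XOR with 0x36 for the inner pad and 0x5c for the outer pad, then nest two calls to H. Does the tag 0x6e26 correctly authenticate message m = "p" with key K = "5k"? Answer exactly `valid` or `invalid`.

valid

Key "5k" = 35 6b is 2 bytes ≤ B = 4; zero-pad to 4 bytes: K' = 35 6b 00 00.
K' ⊕ ipad = 03 5d 36 36; K' ⊕ opad = 69 37 5c 5c.
Inner hash: even-index sum = 169 mod 256 = 169; odd-index sum = 147 mod 256 = 147 → a9 93.
Outer hash (recomputed tag): even-index sum = 366 mod 256 = 110; odd-index sum = 294 mod 256 = 38 → 6e 26.
Recomputed tag = 6e26; claimed = 6e26 → match.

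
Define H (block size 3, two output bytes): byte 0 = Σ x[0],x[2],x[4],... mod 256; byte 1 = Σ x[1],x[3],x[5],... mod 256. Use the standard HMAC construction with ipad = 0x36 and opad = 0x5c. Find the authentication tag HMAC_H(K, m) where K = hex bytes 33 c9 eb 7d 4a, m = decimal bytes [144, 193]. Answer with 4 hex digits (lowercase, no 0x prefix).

Key hex bytes 33 c9 eb 7d 4a is 5 bytes > B = 3, so hash it first: H(key) = 68 46, then zero-pad to 3 bytes: K' = 68 46 00.
K' ⊕ ipad = 5e 70 36.  K' ⊕ opad = 34 1a 5c.
Inner input = (K'⊕ipad) ∥ m = 5e 70 36 ∥ 90 c1.
Inner hash: even-index sum = 341 mod 256 = 85; odd-index sum = 256 mod 256 = 0 → 55 00.
Outer input = (K'⊕opad) ∥ inner = 34 1a 5c ∥ 55 00.
Outer hash (tag): even-index sum = 144 mod 256 = 144; odd-index sum = 111 mod 256 = 111 → 90 6f.

906f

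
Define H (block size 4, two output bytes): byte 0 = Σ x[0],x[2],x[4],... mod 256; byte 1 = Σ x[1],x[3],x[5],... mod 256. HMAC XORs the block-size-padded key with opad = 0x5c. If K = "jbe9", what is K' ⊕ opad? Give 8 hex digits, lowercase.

Key "jbe9" = 6a 62 65 39 is exactly B = 4 bytes: K' = 6a 62 65 39.
XOR each byte with 0x5c: 6a⊕5c=36, 62⊕5c=3e, 65⊕5c=39, 39⊕5c=65.

363e3965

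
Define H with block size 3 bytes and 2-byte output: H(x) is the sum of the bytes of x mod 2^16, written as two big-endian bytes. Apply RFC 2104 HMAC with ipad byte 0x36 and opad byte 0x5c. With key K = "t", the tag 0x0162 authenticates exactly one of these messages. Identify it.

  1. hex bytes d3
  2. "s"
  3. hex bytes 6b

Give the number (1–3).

1

Key "t" = 74 is 1 byte ≤ B = 3; zero-pad to 3 bytes: K' = 74 00 00.
K' ⊕ ipad = 42 36 36; K' ⊕ opad = 28 5c 5c.
m1: inner = H(42 36 36 d3) = 01 81; tag = H(28 5c 5c 01 81) = 0162 ← matches
m2: inner = H(42 36 36 73) = 01 21; tag = H(28 5c 5c 01 21) = 0102
m3: inner = H(42 36 36 6b) = 01 19; tag = H(28 5c 5c 01 19) = 00fa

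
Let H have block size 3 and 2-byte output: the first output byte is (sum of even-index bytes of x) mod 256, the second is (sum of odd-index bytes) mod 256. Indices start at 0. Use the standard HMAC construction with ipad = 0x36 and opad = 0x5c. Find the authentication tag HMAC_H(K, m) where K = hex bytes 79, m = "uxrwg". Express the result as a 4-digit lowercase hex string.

Key hex bytes 79 is 1 byte ≤ B = 3; zero-pad to 3 bytes: K' = 79 00 00.
K' ⊕ ipad = 4f 36 36.  K' ⊕ opad = 25 5c 5c.
Inner input = (K'⊕ipad) ∥ m = 4f 36 36 ∥ 75 78 72 77 67.
Inner hash: even-index sum = 372 mod 256 = 116; odd-index sum = 388 mod 256 = 132 → 74 84.
Outer input = (K'⊕opad) ∥ inner = 25 5c 5c ∥ 74 84.
Outer hash (tag): even-index sum = 261 mod 256 = 5; odd-index sum = 208 mod 256 = 208 → 05 d0.

05d0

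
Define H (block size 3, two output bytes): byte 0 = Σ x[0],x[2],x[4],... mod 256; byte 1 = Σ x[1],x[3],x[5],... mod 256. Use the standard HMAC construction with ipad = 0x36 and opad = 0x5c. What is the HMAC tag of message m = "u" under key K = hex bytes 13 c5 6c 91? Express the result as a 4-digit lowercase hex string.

5489

Key hex bytes 13 c5 6c 91 is 4 bytes > B = 3, so hash it first: H(key) = 7f 56, then zero-pad to 3 bytes: K' = 7f 56 00.
K' ⊕ ipad = 49 60 36.  K' ⊕ opad = 23 0a 5c.
Inner input = (K'⊕ipad) ∥ m = 49 60 36 ∥ 75.
Inner hash: even-index sum = 127 mod 256 = 127; odd-index sum = 213 mod 256 = 213 → 7f d5.
Outer input = (K'⊕opad) ∥ inner = 23 0a 5c ∥ 7f d5.
Outer hash (tag): even-index sum = 340 mod 256 = 84; odd-index sum = 137 mod 256 = 137 → 54 89.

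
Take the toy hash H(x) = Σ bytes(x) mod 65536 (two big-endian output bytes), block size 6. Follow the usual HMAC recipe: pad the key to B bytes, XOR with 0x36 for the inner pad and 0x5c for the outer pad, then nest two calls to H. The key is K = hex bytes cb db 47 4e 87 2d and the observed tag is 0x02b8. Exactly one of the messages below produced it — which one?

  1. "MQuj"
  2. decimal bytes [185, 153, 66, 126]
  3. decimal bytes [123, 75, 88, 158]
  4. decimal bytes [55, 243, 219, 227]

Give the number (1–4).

Key hex bytes cb db 47 4e 87 2d is exactly B = 6 bytes: K' = cb db 47 4e 87 2d.
K' ⊕ ipad = fd ed 71 78 b1 1b; K' ⊕ opad = 97 87 1b 12 db 71.
m1: inner = H(fd ed 71 78 b1 1b 4d 51 75 6a) = 05 1c; tag = H(97 87 1b 12 db 71 05 1c) = 02b8 ← matches
m2: inner = H(fd ed 71 78 b1 1b b9 99 42 7e) = 05 b1; tag = H(97 87 1b 12 db 71 05 b1) = 034d
m3: inner = H(fd ed 71 78 b1 1b 7b 4b 58 9e) = 05 5b; tag = H(97 87 1b 12 db 71 05 5b) = 02f7
m4: inner = H(fd ed 71 78 b1 1b 37 f3 db e3) = 06 87; tag = H(97 87 1b 12 db 71 06 87) = 0324

1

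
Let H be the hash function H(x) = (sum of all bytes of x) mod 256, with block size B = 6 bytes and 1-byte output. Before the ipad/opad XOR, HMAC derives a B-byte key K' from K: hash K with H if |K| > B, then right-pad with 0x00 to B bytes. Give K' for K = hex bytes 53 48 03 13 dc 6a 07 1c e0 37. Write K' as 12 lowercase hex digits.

|K| = 10 > B = 6, so first hash the key.
H(K): sum = 83+72+3+19+220+106+7+28+224+55 = 817; mod 256 = 49 → 31.
Zero-pad H(K) = 31 to 6 bytes: K' = 31 00 00 00 00 00.

310000000000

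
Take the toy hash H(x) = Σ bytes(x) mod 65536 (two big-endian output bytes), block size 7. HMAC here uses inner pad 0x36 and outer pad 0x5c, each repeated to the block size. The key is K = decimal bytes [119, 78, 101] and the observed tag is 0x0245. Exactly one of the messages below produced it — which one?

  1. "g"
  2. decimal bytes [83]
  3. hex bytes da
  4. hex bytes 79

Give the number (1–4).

4

Key decimal bytes [119, 78, 101] = 77 4e 65 is 3 bytes ≤ B = 7; zero-pad to 7 bytes: K' = 77 4e 65 00 00 00 00.
K' ⊕ ipad = 41 78 53 36 36 36 36; K' ⊕ opad = 2b 12 39 5c 5c 5c 5c.
m1: inner = H(41 78 53 36 36 36 36 67) = 02 4b; tag = H(2b 12 39 5c 5c 5c 5c 02 4b) = 0233
m2: inner = H(41 78 53 36 36 36 36 53) = 02 37; tag = H(2b 12 39 5c 5c 5c 5c 02 37) = 021f
m3: inner = H(41 78 53 36 36 36 36 da) = 02 be; tag = H(2b 12 39 5c 5c 5c 5c 02 be) = 02a6
m4: inner = H(41 78 53 36 36 36 36 79) = 02 5d; tag = H(2b 12 39 5c 5c 5c 5c 02 5d) = 0245 ← matches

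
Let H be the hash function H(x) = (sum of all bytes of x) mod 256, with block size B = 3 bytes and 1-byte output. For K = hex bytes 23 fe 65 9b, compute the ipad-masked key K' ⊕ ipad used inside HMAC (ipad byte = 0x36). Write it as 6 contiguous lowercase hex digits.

Key hex bytes 23 fe 65 9b is 4 bytes > B = 3, so hash it first: H(key) = 21, then zero-pad to 3 bytes: K' = 21 00 00.
XOR each byte with 0x36: 21⊕36=17, 00⊕36=36, 00⊕36=36.

173636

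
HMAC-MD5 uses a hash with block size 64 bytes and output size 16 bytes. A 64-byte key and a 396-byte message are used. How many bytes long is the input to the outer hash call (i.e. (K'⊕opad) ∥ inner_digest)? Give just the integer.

Key is 64 ≤ 64 bytes, zero-padded: |K'| = 64.
Outer input = (K'⊕opad) ∥ H(inner) → 64 + 16 = 80 bytes.

80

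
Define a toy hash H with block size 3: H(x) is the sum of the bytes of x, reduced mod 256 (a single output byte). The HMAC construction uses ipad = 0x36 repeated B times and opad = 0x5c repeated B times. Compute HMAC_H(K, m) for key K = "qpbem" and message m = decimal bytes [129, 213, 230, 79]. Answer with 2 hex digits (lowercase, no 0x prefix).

Key "qpbem" = 71 70 62 65 6d is 5 bytes > B = 3, so hash it first: H(key) = 15, then zero-pad to 3 bytes: K' = 15 00 00.
K' ⊕ ipad = 23 36 36.  K' ⊕ opad = 49 5c 5c.
Inner input = (K'⊕ipad) ∥ m = 23 36 36 ∥ 81 d5 e6 4f.
Inner hash: sum = 35+54+54+129+213+230+79 = 794; mod 256 = 26 → 1a.
Outer input = (K'⊕opad) ∥ inner = 49 5c 5c ∥ 1a.
Outer hash (tag): sum = 73+92+92+26 = 283; mod 256 = 27 → 1b.

1b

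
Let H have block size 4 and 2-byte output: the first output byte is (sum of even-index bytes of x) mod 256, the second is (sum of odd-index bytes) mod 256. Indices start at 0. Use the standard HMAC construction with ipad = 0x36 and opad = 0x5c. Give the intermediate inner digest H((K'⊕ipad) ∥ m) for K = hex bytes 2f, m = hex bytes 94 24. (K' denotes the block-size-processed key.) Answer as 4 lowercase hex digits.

Key hex bytes 2f is 1 byte ≤ B = 4; zero-pad to 4 bytes: K' = 2f 00 00 00.
K' ⊕ ipad = 19 36 36 36.
Inner input = 19 36 36 36 ∥ 94 24.
Inner hash: even-index sum = 227 mod 256 = 227; odd-index sum = 144 mod 256 = 144 → e3 90.

e390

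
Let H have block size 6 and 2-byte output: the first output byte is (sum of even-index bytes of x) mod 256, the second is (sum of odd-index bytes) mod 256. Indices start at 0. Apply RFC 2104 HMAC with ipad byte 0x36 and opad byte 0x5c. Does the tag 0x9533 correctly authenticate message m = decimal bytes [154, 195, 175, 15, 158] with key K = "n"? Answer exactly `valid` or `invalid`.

Key "n" = 6e is 1 byte ≤ B = 6; zero-pad to 6 bytes: K' = 6e 00 00 00 00 00.
K' ⊕ ipad = 58 36 36 36 36 36; K' ⊕ opad = 32 5c 5c 5c 5c 5c.
Inner hash: even-index sum = 683 mod 256 = 171; odd-index sum = 372 mod 256 = 116 → ab 74.
Outer hash (recomputed tag): even-index sum = 405 mod 256 = 149; odd-index sum = 392 mod 256 = 136 → 95 88.
Recomputed tag = 9588; claimed = 9533 → mismatch.

invalid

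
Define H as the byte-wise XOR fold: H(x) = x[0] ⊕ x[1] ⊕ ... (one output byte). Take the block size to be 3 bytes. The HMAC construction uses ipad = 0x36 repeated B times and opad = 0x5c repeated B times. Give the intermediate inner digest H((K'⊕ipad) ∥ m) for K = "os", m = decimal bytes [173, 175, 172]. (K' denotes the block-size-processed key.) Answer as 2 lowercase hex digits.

Key "os" = 6f 73 is 2 bytes ≤ B = 3; zero-pad to 3 bytes: K' = 6f 73 00.
K' ⊕ ipad = 59 45 36.
Inner input = 59 45 36 ∥ ad af ac.
Inner hash: XOR 59⊕45⊕36⊕ad⊕af⊕ac = 84.

84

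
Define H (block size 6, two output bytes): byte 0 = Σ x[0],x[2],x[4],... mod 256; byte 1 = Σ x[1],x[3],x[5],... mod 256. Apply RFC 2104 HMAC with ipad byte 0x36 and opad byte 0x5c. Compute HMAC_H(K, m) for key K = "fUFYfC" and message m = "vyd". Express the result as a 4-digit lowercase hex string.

78ed

Key "fUFYfC" = 66 55 46 59 66 43 is exactly B = 6 bytes: K' = 66 55 46 59 66 43.
K' ⊕ ipad = 50 63 70 6f 50 75.  K' ⊕ opad = 3a 09 1a 05 3a 1f.
Inner input = (K'⊕ipad) ∥ m = 50 63 70 6f 50 75 ∥ 76 79 64.
Inner hash: even-index sum = 490 mod 256 = 234; odd-index sum = 448 mod 256 = 192 → ea c0.
Outer input = (K'⊕opad) ∥ inner = 3a 09 1a 05 3a 1f ∥ ea c0.
Outer hash (tag): even-index sum = 376 mod 256 = 120; odd-index sum = 237 mod 256 = 237 → 78 ed.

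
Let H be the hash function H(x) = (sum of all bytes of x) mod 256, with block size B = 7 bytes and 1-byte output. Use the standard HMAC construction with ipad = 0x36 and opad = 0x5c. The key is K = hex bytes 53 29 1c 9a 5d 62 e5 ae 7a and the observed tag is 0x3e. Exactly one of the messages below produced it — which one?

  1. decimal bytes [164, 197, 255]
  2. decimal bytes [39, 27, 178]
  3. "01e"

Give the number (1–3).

1

Key hex bytes 53 29 1c 9a 5d 62 e5 ae 7a is 9 bytes > B = 7, so hash it first: H(key) = fe, then zero-pad to 7 bytes: K' = fe 00 00 00 00 00 00.
K' ⊕ ipad = c8 36 36 36 36 36 36; K' ⊕ opad = a2 5c 5c 5c 5c 5c 5c.
m1: inner = H(c8 36 36 36 36 36 36 a4 c5 ff) = 74; tag = H(a2 5c 5c 5c 5c 5c 5c 74) = 3e ← matches
m2: inner = H(c8 36 36 36 36 36 36 27 1b b2) = 00; tag = H(a2 5c 5c 5c 5c 5c 5c 00) = ca
m3: inner = H(c8 36 36 36 36 36 36 30 31 65) = d2; tag = H(a2 5c 5c 5c 5c 5c 5c d2) = 9c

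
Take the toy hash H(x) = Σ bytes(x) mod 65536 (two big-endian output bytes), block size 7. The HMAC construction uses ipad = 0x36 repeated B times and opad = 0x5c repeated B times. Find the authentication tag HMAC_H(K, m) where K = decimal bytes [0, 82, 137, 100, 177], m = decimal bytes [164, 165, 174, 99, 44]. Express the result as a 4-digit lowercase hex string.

Key decimal bytes [0, 82, 137, 100, 177] = 00 52 89 64 b1 is 5 bytes ≤ B = 7; zero-pad to 7 bytes: K' = 00 52 89 64 b1 00 00.
K' ⊕ ipad = 36 64 bf 52 87 36 36.  K' ⊕ opad = 5c 0e d5 38 ed 5c 5c.
Inner input = (K'⊕ipad) ∥ m = 36 64 bf 52 87 36 36 ∥ a4 a5 ae 63 2c.
Inner hash: sum = 54+100+191+82+135+54+54+164+165+174+99+44 = 1316 → 05 24.
Outer input = (K'⊕opad) ∥ inner = 5c 0e d5 38 ed 5c 5c ∥ 05 24.
Outer hash (tag): sum = 92+14+213+56+237+92+92+5+36 = 837 → 03 45.

0345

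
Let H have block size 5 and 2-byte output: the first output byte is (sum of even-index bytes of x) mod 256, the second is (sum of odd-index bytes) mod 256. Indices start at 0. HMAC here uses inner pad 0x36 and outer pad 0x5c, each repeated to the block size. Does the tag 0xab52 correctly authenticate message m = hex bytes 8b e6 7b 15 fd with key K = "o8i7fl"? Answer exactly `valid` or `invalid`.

Key "o8i7fl" = 6f 38 69 37 66 6c is 6 bytes > B = 5, so hash it first: H(key) = 3e db, then zero-pad to 5 bytes: K' = 3e db 00 00 00.
K' ⊕ ipad = 08 ed 36 36 36; K' ⊕ opad = 62 87 5c 5c 5c.
Inner hash: even-index sum = 367 mod 256 = 111; odd-index sum = 806 mod 256 = 38 → 6f 26.
Outer hash (recomputed tag): even-index sum = 320 mod 256 = 64; odd-index sum = 338 mod 256 = 82 → 40 52.
Recomputed tag = 4052; claimed = ab52 → mismatch.

invalid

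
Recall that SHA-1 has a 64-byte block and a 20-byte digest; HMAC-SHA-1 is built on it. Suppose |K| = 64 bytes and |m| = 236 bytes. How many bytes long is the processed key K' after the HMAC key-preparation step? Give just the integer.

Key is 64 ≤ 64 bytes, zero-padded: |K'| = 64.

64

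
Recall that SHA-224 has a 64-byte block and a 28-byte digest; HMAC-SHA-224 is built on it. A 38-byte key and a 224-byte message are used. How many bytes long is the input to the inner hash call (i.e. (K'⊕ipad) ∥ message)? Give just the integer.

Key is 38 ≤ 64 bytes, zero-padded: |K'| = 64.
Inner input = (K'⊕ipad) ∥ m → 64 + 224 = 288 bytes.

288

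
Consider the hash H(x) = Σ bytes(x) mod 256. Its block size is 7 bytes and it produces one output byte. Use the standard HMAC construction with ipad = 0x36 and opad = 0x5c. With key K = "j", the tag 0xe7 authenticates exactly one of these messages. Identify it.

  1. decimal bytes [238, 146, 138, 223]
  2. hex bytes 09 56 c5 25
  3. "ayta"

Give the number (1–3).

Key "j" = 6a is 1 byte ≤ B = 7; zero-pad to 7 bytes: K' = 6a 00 00 00 00 00 00.
K' ⊕ ipad = 5c 36 36 36 36 36 36; K' ⊕ opad = 36 5c 5c 5c 5c 5c 5c.
m1: inner = H(5c 36 36 36 36 36 36 ee 92 8a df) = 89; tag = H(36 5c 5c 5c 5c 5c 5c 89) = e7 ← matches
m2: inner = H(5c 36 36 36 36 36 36 09 56 c5 25) = e9; tag = H(36 5c 5c 5c 5c 5c 5c e9) = 47
m3: inner = H(5c 36 36 36 36 36 36 61 79 74 61) = 4f; tag = H(36 5c 5c 5c 5c 5c 5c 4f) = ad

1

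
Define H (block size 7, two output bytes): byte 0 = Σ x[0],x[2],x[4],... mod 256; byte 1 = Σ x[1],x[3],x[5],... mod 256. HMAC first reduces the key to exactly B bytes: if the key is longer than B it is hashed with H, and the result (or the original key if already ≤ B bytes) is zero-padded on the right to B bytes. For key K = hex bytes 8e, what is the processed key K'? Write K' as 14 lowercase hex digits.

8e000000000000

Key hex bytes 8e is 1 byte ≤ B = 7; zero-pad to 7 bytes: K' = 8e 00 00 00 00 00 00.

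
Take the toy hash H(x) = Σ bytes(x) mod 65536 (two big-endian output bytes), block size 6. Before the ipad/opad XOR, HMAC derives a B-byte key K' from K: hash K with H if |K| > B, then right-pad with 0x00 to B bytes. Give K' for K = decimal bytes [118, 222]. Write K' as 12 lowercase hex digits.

Key decimal bytes [118, 222] = 76 de is 2 bytes ≤ B = 6; zero-pad to 6 bytes: K' = 76 de 00 00 00 00.

76de00000000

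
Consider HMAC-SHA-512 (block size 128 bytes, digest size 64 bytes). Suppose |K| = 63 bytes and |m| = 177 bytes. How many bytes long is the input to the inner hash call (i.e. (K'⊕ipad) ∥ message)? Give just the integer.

Key is 63 ≤ 128 bytes, zero-padded: |K'| = 128.
Inner input = (K'⊕ipad) ∥ m → 128 + 177 = 305 bytes.

305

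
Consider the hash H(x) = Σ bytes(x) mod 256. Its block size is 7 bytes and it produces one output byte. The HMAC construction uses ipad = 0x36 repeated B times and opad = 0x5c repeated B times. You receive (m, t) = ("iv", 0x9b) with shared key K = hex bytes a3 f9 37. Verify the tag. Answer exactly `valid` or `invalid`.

Key hex bytes a3 f9 37 is 3 bytes ≤ B = 7; zero-pad to 7 bytes: K' = a3 f9 37 00 00 00 00.
K' ⊕ ipad = 95 cf 01 36 36 36 36; K' ⊕ opad = ff a5 6b 5c 5c 5c 5c.
Inner hash: sum = 149+207+1+54+54+54+54+105+118 = 796; mod 256 = 28 → 1c.
Outer hash (recomputed tag): sum = 255+165+107+92+92+92+92+28 = 923; mod 256 = 155 → 9b.
Recomputed tag = 9b; claimed = 9b → match.

valid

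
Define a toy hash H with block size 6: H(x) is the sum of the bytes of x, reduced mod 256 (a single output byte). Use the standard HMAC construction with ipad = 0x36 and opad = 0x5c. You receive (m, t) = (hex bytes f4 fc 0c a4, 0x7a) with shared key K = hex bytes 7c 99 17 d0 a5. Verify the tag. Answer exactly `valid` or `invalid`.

Key hex bytes 7c 99 17 d0 a5 is 5 bytes ≤ B = 6; zero-pad to 6 bytes: K' = 7c 99 17 d0 a5 00.
K' ⊕ ipad = 4a af 21 e6 93 36; K' ⊕ opad = 20 c5 4b 8c f9 5c.
Inner hash: sum = 74+175+33+230+147+54+244+252+12+164 = 1385; mod 256 = 105 → 69.
Outer hash (recomputed tag): sum = 32+197+75+140+249+92+105 = 890; mod 256 = 122 → 7a.
Recomputed tag = 7a; claimed = 7a → match.

valid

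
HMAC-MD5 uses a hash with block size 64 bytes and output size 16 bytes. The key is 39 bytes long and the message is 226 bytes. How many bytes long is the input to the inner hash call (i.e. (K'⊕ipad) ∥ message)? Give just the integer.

Key is 39 ≤ 64 bytes, zero-padded: |K'| = 64.
Inner input = (K'⊕ipad) ∥ m → 64 + 226 = 290 bytes.

290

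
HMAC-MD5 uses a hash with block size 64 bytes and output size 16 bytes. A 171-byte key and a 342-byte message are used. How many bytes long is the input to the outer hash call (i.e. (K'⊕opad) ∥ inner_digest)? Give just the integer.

80

Key is 171 > 64 bytes, so it is hashed to 16 bytes then zero-padded to 64: |K'| = 64.
Outer input = (K'⊕opad) ∥ H(inner) → 64 + 16 = 80 bytes.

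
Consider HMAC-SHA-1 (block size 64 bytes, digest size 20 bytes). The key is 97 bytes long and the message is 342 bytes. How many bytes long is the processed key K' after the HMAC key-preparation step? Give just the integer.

Key is 97 > 64 bytes, so it is hashed to 20 bytes then zero-padded to 64: |K'| = 64.

64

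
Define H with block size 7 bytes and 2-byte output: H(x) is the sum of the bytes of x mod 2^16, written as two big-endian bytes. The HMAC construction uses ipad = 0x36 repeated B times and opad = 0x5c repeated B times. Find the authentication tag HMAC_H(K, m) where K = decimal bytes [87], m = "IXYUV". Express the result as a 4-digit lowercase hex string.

Key decimal bytes [87] = 57 is 1 byte ≤ B = 7; zero-pad to 7 bytes: K' = 57 00 00 00 00 00 00.
K' ⊕ ipad = 61 36 36 36 36 36 36.  K' ⊕ opad = 0b 5c 5c 5c 5c 5c 5c.
Inner input = (K'⊕ipad) ∥ m = 61 36 36 36 36 36 36 ∥ 49 58 59 55 56.
Inner hash: sum = 97+54+54+54+54+54+54+73+88+89+85+86 = 842 → 03 4a.
Outer input = (K'⊕opad) ∥ inner = 0b 5c 5c 5c 5c 5c 5c ∥ 03 4a.
Outer hash (tag): sum = 11+92+92+92+92+92+92+3+74 = 640 → 02 80.

0280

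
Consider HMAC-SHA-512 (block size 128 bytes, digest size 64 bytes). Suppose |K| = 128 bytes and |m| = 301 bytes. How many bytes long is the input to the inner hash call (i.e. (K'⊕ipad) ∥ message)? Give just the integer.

429

Key is 128 ≤ 128 bytes, zero-padded: |K'| = 128.
Inner input = (K'⊕ipad) ∥ m → 128 + 301 = 429 bytes.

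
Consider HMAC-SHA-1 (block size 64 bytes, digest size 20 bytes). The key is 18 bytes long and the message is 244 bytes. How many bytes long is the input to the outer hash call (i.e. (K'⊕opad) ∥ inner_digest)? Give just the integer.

84

Key is 18 ≤ 64 bytes, zero-padded: |K'| = 64.
Outer input = (K'⊕opad) ∥ H(inner) → 64 + 20 = 84 bytes.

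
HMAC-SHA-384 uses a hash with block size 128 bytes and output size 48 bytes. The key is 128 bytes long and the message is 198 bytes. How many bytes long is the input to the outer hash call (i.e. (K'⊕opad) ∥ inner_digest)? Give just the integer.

176

Key is 128 ≤ 128 bytes, zero-padded: |K'| = 128.
Outer input = (K'⊕opad) ∥ H(inner) → 128 + 48 = 176 bytes.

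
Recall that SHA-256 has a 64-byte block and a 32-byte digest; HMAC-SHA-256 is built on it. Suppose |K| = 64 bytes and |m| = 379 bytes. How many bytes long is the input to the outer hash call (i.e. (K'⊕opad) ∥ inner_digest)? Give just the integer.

96

Key is 64 ≤ 64 bytes, zero-padded: |K'| = 64.
Outer input = (K'⊕opad) ∥ H(inner) → 64 + 32 = 96 bytes.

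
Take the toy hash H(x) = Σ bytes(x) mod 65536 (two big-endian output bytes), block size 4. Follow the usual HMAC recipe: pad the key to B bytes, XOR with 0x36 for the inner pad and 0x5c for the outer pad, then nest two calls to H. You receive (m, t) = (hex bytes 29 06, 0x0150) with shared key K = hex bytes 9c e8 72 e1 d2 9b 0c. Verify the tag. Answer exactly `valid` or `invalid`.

Key hex bytes 9c e8 72 e1 d2 9b 0c is 7 bytes > B = 4, so hash it first: H(key) = 04 50, then zero-pad to 4 bytes: K' = 04 50 00 00.
K' ⊕ ipad = 32 66 36 36; K' ⊕ opad = 58 0c 5c 5c.
Inner hash: sum = 50+102+54+54+41+6 = 307 → 01 33.
Outer hash (recomputed tag): sum = 88+12+92+92+1+51 = 336 → 01 50.
Recomputed tag = 0150; claimed = 0150 → match.

valid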